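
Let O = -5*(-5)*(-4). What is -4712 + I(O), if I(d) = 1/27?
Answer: -127223/27 ≈ -4712.0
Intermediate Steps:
O = -100 (O = 25*(-4) = -100)
I(d) = 1/27
-4712 + I(O) = -4712 + 1/27 = -127223/27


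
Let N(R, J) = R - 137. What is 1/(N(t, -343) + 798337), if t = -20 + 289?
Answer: 1/798469 ≈ 1.2524e-6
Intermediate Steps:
t = 269
N(R, J) = -137 + R
1/(N(t, -343) + 798337) = 1/((-137 + 269) + 798337) = 1/(132 + 798337) = 1/798469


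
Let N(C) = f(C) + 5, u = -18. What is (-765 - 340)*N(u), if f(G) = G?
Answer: 14365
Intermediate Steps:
N(C) = 5 + C (N(C) = C + 5 = 5 + C)
(-765 - 340)*N(u) = (-765 - 340)*(5 - 18) = -1105*(-13) = 14365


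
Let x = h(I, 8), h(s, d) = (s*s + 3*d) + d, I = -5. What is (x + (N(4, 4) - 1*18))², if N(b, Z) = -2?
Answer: 1369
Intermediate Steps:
h(s, d) = s² + 4*d (h(s, d) = (s² + 3*d) + d = s² + 4*d)
x = 57 (x = (-5)² + 4*8 = 25 + 32 = 57)
(x + (N(4, 4) - 1*18))² = (57 + (-2 - 1*18))² = (57 + (-2 - 18))² = (57 - 20)² = 37² = 1369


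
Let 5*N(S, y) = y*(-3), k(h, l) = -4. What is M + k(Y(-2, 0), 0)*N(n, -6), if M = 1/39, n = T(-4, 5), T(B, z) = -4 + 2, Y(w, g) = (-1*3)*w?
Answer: -2803/195 ≈ -14.374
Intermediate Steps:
Y(w, g) = -3*w
T(B, z) = -2
n = -2
N(S, y) = -3*y/5 (N(S, y) = (y*(-3))/5 = (-3*y)/5 = -3*y/5)
M = 1/39 ≈ 0.025641
M + k(Y(-2, 0), 0)*N(n, -6) = 1/39 - (-12)*(-6)/5 = 1/39 - 4*18/5 = 1/39 - 72/5 = -2803/195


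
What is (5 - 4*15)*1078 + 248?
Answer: -59042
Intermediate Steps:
(5 - 4*15)*1078 + 248 = (5 - 60)*1078 + 248 = -55*1078 + 248 = -59290 + 248 = -59042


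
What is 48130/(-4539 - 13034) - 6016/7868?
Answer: -121101502/34566091 ≈ -3.5035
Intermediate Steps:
48130/(-4539 - 13034) - 6016/7868 = 48130/(-17573) - 6016*1/7868 = 48130*(-1/17573) - 1504/1967 = -48130/17573 - 1504/1967 = -121101502/34566091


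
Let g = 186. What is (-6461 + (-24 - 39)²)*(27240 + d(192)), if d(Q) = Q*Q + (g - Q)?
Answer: -159732216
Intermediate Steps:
d(Q) = 186 + Q² - Q (d(Q) = Q*Q + (186 - Q) = Q² + (186 - Q) = 186 + Q² - Q)
(-6461 + (-24 - 39)²)*(27240 + d(192)) = (-6461 + (-24 - 39)²)*(27240 + (186 + 192² - 1*192)) = (-6461 + (-63)²)*(27240 + (186 + 36864 - 192)) = (-6461 + 3969)*(27240 + 36858) = -2492*64098 = -159732216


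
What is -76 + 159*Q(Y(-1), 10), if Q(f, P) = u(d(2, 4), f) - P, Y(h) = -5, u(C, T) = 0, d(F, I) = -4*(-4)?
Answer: -1666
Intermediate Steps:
d(F, I) = 16
Q(f, P) = -P (Q(f, P) = 0 - P = -P)
-76 + 159*Q(Y(-1), 10) = -76 + 159*(-1*10) = -76 + 159*(-10) = -76 - 1590 = -1666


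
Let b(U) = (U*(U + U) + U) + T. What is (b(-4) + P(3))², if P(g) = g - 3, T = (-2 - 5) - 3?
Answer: 324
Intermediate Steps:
T = -10 (T = -7 - 3 = -10)
b(U) = -10 + U + 2*U² (b(U) = (U*(U + U) + U) - 10 = (U*(2*U) + U) - 10 = (2*U² + U) - 10 = (U + 2*U²) - 10 = -10 + U + 2*U²)
P(g) = -3 + g
(b(-4) + P(3))² = ((-10 - 4 + 2*(-4)²) + (-3 + 3))² = ((-10 - 4 + 2*16) + 0)² = ((-10 - 4 + 32) + 0)² = (18 + 0)² = 18² = 324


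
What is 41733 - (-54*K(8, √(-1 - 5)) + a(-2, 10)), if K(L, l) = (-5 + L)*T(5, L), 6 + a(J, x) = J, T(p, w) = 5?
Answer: 42551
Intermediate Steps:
a(J, x) = -6 + J
K(L, l) = -25 + 5*L (K(L, l) = (-5 + L)*5 = -25 + 5*L)
41733 - (-54*K(8, √(-1 - 5)) + a(-2, 10)) = 41733 - (-54*(-25 + 5*8) + (-6 - 2)) = 41733 - (-54*(-25 + 40) - 8) = 41733 - (-54*15 - 8) = 41733 - (-810 - 8) = 41733 - 1*(-818) = 41733 + 818 = 42551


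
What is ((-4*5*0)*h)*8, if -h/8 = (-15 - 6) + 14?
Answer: 0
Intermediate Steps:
h = 56 (h = -8*((-15 - 6) + 14) = -8*(-21 + 14) = -8*(-7) = 56)
((-4*5*0)*h)*8 = ((-4*5*0)*56)*8 = (-20*0*56)*8 = (0*56)*8 = 0*8 = 0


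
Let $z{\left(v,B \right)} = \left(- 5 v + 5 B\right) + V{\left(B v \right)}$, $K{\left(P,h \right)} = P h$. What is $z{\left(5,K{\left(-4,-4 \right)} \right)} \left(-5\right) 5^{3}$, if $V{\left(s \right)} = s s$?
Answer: $-4034375$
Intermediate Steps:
$V{\left(s \right)} = s^{2}$
$z{\left(v,B \right)} = - 5 v + 5 B + B^{2} v^{2}$ ($z{\left(v,B \right)} = \left(- 5 v + 5 B\right) + \left(B v\right)^{2} = \left(- 5 v + 5 B\right) + B^{2} v^{2} = - 5 v + 5 B + B^{2} v^{2}$)
$z{\left(5,K{\left(-4,-4 \right)} \right)} \left(-5\right) 5^{3} = \left(\left(-5\right) 5 + 5 \left(\left(-4\right) \left(-4\right)\right) + \left(\left(-4\right) \left(-4\right)\right)^{2} \cdot 5^{2}\right) \left(-5\right) 5^{3} = \left(-25 + 5 \cdot 16 + 16^{2} \cdot 25\right) \left(-5\right) 125 = \left(-25 + 80 + 256 \cdot 25\right) \left(-5\right) 125 = \left(-25 + 80 + 6400\right) \left(-5\right) 125 = 6455 \left(-5\right) 125 = \left(-32275\right) 125 = -4034375$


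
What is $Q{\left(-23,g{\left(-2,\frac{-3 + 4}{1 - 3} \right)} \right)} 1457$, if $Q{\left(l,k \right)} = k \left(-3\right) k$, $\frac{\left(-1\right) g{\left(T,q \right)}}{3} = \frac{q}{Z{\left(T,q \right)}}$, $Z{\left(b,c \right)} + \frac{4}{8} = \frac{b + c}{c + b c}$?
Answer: $- \frac{39339}{121} \approx -325.12$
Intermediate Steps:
$Z{\left(b,c \right)} = - \frac{1}{2} + \frac{b + c}{c + b c}$
$g{\left(T,q \right)} = - \frac{6 q^{2} \left(1 + T\right)}{q + 2 T - T q}$ ($g{\left(T,q \right)} = - 3 \frac{q}{\frac{1}{2} \frac{1}{q} \frac{1}{1 + T} \left(q + 2 T - T q\right)} = - 3 q \frac{2 q \left(1 + T\right)}{q + 2 T - T q} = - 3 \frac{2 q^{2} \left(1 + T\right)}{q + 2 T - T q} = - \frac{6 q^{2} \left(1 + T\right)}{q + 2 T - T q}$)
$Q{\left(l,k \right)} = - 3 k^{2}$ ($Q{\left(l,k \right)} = - 3 k k = - 3 k^{2}$)
$Q{\left(-23,g{\left(-2,\frac{-3 + 4}{1 - 3} \right)} \right)} 1457 = - 3 \left(\frac{6 \left(\frac{-3 + 4}{1 - 3}\right)^{2} \left(1 - 2\right)}{- \frac{-3 + 4}{1 - 3} - -4 - 2 \frac{-3 + 4}{1 - 3}}\right)^{2} \cdot 1457 = - 3 \left(6 \left(1 \frac{1}{-2}\right)^{2} \frac{1}{- \frac{1}{-2} + 4 - 2 \cdot 1 \frac{1}{-2}} \left(-1\right)\right)^{2} \cdot 1457 = - 3 \left(6 \left(1 \left(- \frac{1}{2}\right)\right)^{2} \frac{1}{- \frac{1 \left(-1\right)}{2} + 4 - 2 \cdot 1 \left(- \frac{1}{2}\right)} \left(-1\right)\right)^{2} \cdot 1457 = - 3 \left(6 \left(- \frac{1}{2}\right)^{2} \frac{1}{\left(-1\right) \left(- \frac{1}{2}\right) + 4 - -1} \left(-1\right)\right)^{2} \cdot 1457 = - 3 \left(6 \cdot \frac{1}{4} \frac{1}{\frac{1}{2} + 4 + 1} \left(-1\right)\right)^{2} \cdot 1457 = - 3 \left(6 \cdot \frac{1}{4} \frac{1}{\frac{11}{2}} \left(-1\right)\right)^{2} \cdot 1457 = - 3 \left(6 \cdot \frac{1}{4} \cdot \frac{2}{11} \left(-1\right)\right)^{2} \cdot 1457 = - 3 \left(- \frac{3}{11}\right)^{2} \cdot 1457 = \left(-3\right) \frac{9}{121} \cdot 1457 = \left(- \frac{27}{121}\right) 1457 = - \frac{39339}{121}$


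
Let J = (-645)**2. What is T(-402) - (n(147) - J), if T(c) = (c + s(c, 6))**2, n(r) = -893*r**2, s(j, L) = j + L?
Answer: 20349666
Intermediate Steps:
J = 416025
s(j, L) = L + j
T(c) = (6 + 2*c)**2 (T(c) = (c + (6 + c))**2 = (6 + 2*c)**2)
T(-402) - (n(147) - J) = 4*(3 - 402)**2 - (-893*147**2 - 1*416025) = 4*(-399)**2 - (-893*21609 - 416025) = 4*159201 - (-19296837 - 416025) = 636804 - 1*(-19712862) = 636804 + 19712862 = 20349666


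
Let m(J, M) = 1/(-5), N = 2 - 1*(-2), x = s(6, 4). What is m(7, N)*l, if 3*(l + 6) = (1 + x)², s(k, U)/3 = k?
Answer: -343/15 ≈ -22.867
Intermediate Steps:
s(k, U) = 3*k
x = 18 (x = 3*6 = 18)
l = 343/3 (l = -6 + (1 + 18)²/3 = -6 + (⅓)*19² = -6 + (⅓)*361 = -6 + 361/3 = 343/3 ≈ 114.33)
N = 4 (N = 2 + 2 = 4)
m(J, M) = -⅕
m(7, N)*l = -⅕*343/3 = -343/15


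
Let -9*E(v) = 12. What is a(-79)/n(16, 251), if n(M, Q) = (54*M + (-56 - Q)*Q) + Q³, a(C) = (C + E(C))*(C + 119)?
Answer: -4820/23605587 ≈ -0.00020419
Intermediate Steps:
E(v) = -4/3 (E(v) = -⅑*12 = -4/3)
a(C) = (119 + C)*(-4/3 + C) (a(C) = (C - 4/3)*(C + 119) = (-4/3 + C)*(119 + C) = (119 + C)*(-4/3 + C))
n(M, Q) = Q³ + 54*M + Q*(-56 - Q) (n(M, Q) = (54*M + Q*(-56 - Q)) + Q³ = Q³ + 54*M + Q*(-56 - Q))
a(-79)/n(16, 251) = (-476/3 + (-79)² + (353/3)*(-79))/(251³ - 1*251² - 56*251 + 54*16) = (-476/3 + 6241 - 27887/3)/(15813251 - 1*63001 - 14056 + 864) = -9640/(3*(15813251 - 63001 - 14056 + 864)) = -9640/3/15737058 = -9640/3*1/15737058 = -4820/23605587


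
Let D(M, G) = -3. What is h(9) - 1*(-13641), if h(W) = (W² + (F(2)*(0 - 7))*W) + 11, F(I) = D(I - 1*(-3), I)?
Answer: 13922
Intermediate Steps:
F(I) = -3
h(W) = 11 + W² + 21*W (h(W) = (W² + (-3*(0 - 7))*W) + 11 = (W² + (-3*(-7))*W) + 11 = (W² + 21*W) + 11 = 11 + W² + 21*W)
h(9) - 1*(-13641) = (11 + 9² + 21*9) - 1*(-13641) = (11 + 81 + 189) + 13641 = 281 + 13641 = 13922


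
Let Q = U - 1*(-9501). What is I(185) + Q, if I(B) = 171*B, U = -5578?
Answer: 35558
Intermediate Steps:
Q = 3923 (Q = -5578 - 1*(-9501) = -5578 + 9501 = 3923)
I(185) + Q = 171*185 + 3923 = 31635 + 3923 = 35558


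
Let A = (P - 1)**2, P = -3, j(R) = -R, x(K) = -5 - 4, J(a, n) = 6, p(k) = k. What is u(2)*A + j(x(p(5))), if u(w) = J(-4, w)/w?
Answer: 57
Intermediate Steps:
x(K) = -9
u(w) = 6/w
A = 16 (A = (-3 - 1)**2 = (-4)**2 = 16)
u(2)*A + j(x(p(5))) = (6/2)*16 - 1*(-9) = (6*(1/2))*16 + 9 = 3*16 + 9 = 48 + 9 = 57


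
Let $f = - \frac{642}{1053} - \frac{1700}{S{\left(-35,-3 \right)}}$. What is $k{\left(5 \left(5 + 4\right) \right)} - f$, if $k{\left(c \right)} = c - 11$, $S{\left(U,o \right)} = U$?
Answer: $- \frac{34304}{2457} \approx -13.962$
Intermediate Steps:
$f = \frac{117842}{2457}$ ($f = - \frac{642}{1053} - \frac{1700}{-35} = \left(-642\right) \frac{1}{1053} - - \frac{340}{7} = - \frac{214}{351} + \frac{340}{7} = \frac{117842}{2457} \approx 47.962$)
$k{\left(c \right)} = -11 + c$
$k{\left(5 \left(5 + 4\right) \right)} - f = \left(-11 + 5 \left(5 + 4\right)\right) - \frac{117842}{2457} = \left(-11 + 5 \cdot 9\right) - \frac{117842}{2457} = \left(-11 + 45\right) - \frac{117842}{2457} = 34 - \frac{117842}{2457} = - \frac{34304}{2457}$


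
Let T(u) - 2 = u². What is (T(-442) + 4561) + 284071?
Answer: 483998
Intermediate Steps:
T(u) = 2 + u²
(T(-442) + 4561) + 284071 = ((2 + (-442)²) + 4561) + 284071 = ((2 + 195364) + 4561) + 284071 = (195366 + 4561) + 284071 = 199927 + 284071 = 483998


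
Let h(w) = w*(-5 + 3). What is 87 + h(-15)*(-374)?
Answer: -11133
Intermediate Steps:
h(w) = -2*w (h(w) = w*(-2) = -2*w)
87 + h(-15)*(-374) = 87 - 2*(-15)*(-374) = 87 + 30*(-374) = 87 - 11220 = -11133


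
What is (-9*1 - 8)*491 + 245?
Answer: -8102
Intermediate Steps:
(-9*1 - 8)*491 + 245 = (-9 - 8)*491 + 245 = -17*491 + 245 = -8347 + 245 = -8102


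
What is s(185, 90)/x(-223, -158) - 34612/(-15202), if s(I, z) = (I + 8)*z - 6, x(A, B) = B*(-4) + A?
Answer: 139061918/3108809 ≈ 44.732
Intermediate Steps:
x(A, B) = A - 4*B (x(A, B) = -4*B + A = A - 4*B)
s(I, z) = -6 + z*(8 + I) (s(I, z) = (8 + I)*z - 6 = z*(8 + I) - 6 = -6 + z*(8 + I))
s(185, 90)/x(-223, -158) - 34612/(-15202) = (-6 + 8*90 + 185*90)/(-223 - 4*(-158)) - 34612/(-15202) = (-6 + 720 + 16650)/(-223 + 632) - 34612*(-1/15202) = 17364/409 + 17306/7601 = 139061918/3108809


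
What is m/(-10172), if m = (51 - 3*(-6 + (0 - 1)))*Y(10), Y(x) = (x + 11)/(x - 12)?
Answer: 189/2543 ≈ 0.074322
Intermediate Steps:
Y(x) = (11 + x)/(-12 + x)
m = -756 (m = (51 - 3*(-6 + (0 - 1)))*((11 + 10)/(-12 + 10)) = (51 - 3*(-6 - 1))*(21/(-2)) = (51 - 3*(-7))*(-½*21) = (51 + 21)*(-21/2) = 72*(-21/2) = -756)
m/(-10172) = -756/(-10172) = -756*(-1/10172) = 189/2543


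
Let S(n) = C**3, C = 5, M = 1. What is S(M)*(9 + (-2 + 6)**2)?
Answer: 3125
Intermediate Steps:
S(n) = 125 (S(n) = 5**3 = 125)
S(M)*(9 + (-2 + 6)**2) = 125*(9 + (-2 + 6)**2) = 125*(9 + 4**2) = 125*(9 + 16) = 125*25 = 3125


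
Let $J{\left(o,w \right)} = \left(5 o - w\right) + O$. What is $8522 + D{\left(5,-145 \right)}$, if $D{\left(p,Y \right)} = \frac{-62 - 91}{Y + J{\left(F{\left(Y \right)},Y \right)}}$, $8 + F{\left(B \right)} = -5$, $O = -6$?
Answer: $\frac{605215}{71} \approx 8524.2$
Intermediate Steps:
$F{\left(B \right)} = -13$ ($F{\left(B \right)} = -8 - 5 = -13$)
$J{\left(o,w \right)} = -6 - w + 5 o$ ($J{\left(o,w \right)} = \left(5 o - w\right) - 6 = \left(- w + 5 o\right) - 6 = -6 - w + 5 o$)
$D{\left(p,Y \right)} = \frac{153}{71}$ ($D{\left(p,Y \right)} = \frac{-62 - 91}{Y - \left(71 + Y\right)} = - \frac{153}{Y - \left(71 + Y\right)} = - \frac{153}{-71} = \left(-153\right) \left(- \frac{1}{71}\right) = \frac{153}{71}$)
$8522 + D{\left(5,-145 \right)} = 8522 + \frac{153}{71} = \frac{605215}{71}$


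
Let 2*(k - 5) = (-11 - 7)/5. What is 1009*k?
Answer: 16144/5 ≈ 3228.8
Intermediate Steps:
k = 16/5 (k = 5 + ((-11 - 7)/5)/2 = 5 + ((⅕)*(-18))/2 = 5 + (½)*(-18/5) = 5 - 9/5 = 16/5 ≈ 3.2000)
1009*k = 1009*(16/5) = 16144/5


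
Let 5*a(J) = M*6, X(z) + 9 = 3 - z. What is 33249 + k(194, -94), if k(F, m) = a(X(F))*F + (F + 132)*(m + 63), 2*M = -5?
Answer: 22561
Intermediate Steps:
M = -5/2 (M = (½)*(-5) = -5/2 ≈ -2.5000)
X(z) = -6 - z (X(z) = -9 + (3 - z) = -6 - z)
a(J) = -3 (a(J) = (-5/2*6)/5 = (⅕)*(-15) = -3)
k(F, m) = -3*F + (63 + m)*(132 + F) (k(F, m) = -3*F + (F + 132)*(m + 63) = -3*F + (132 + F)*(63 + m) = -3*F + (63 + m)*(132 + F))
33249 + k(194, -94) = 33249 + (8316 + 60*194 + 132*(-94) + 194*(-94)) = 33249 + (8316 + 11640 - 12408 - 18236) = 33249 - 10688 = 22561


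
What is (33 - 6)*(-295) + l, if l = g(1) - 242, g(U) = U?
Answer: -8206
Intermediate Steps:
l = -241 (l = 1 - 242 = -241)
(33 - 6)*(-295) + l = (33 - 6)*(-295) - 241 = 27*(-295) - 241 = -7965 - 241 = -8206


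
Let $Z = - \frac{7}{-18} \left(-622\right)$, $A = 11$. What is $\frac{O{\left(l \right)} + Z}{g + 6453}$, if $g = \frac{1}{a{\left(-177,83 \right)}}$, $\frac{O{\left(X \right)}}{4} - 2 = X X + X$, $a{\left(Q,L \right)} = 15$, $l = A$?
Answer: $\frac{13235}{290388} \approx 0.045577$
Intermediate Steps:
$l = 11$
$O{\left(X \right)} = 8 + 4 X + 4 X^{2}$ ($O{\left(X \right)} = 8 + 4 \left(X X + X\right) = 8 + 4 \left(X^{2} + X\right) = 8 + 4 \left(X + X^{2}\right) = 8 + \left(4 X + 4 X^{2}\right) = 8 + 4 X + 4 X^{2}$)
$Z = - \frac{2177}{9}$ ($Z = \left(-7\right) \left(- \frac{1}{18}\right) \left(-622\right) = \frac{7}{18} \left(-622\right) = - \frac{2177}{9} \approx -241.89$)
$g = \frac{1}{15} \approx 0.066667$
$\frac{O{\left(l \right)} + Z}{g + 6453} = \frac{\left(8 + 4 \cdot 11 + 4 \cdot 11^{2}\right) - \frac{2177}{9}}{\frac{1}{15} + 6453} = \frac{\left(8 + 44 + 4 \cdot 121\right) - \frac{2177}{9}}{\frac{96796}{15}} = \left(\left(8 + 44 + 484\right) - \frac{2177}{9}\right) \frac{15}{96796} = \left(536 - \frac{2177}{9}\right) \frac{15}{96796} = \frac{2647}{9} \cdot \frac{15}{96796} = \frac{13235}{290388}$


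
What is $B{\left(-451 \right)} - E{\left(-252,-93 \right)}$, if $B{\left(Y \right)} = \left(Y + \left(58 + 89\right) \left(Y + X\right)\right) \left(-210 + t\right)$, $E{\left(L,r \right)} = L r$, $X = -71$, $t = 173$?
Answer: $2832409$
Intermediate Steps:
$B{\left(Y \right)} = 386169 - 5476 Y$ ($B{\left(Y \right)} = \left(Y + \left(58 + 89\right) \left(Y - 71\right)\right) \left(-210 + 173\right) = \left(Y + 147 \left(-71 + Y\right)\right) \left(-37\right) = \left(Y + \left(-10437 + 147 Y\right)\right) \left(-37\right) = \left(-10437 + 148 Y\right) \left(-37\right) = 386169 - 5476 Y$)
$B{\left(-451 \right)} - E{\left(-252,-93 \right)} = \left(386169 - -2469676\right) - \left(-252\right) \left(-93\right) = \left(386169 + 2469676\right) - 23436 = 2855845 - 23436 = 2832409$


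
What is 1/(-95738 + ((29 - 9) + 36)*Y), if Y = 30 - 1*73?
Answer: -1/98146 ≈ -1.0189e-5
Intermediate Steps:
Y = -43 (Y = 30 - 73 = -43)
1/(-95738 + ((29 - 9) + 36)*Y) = 1/(-95738 + ((29 - 9) + 36)*(-43)) = 1/(-95738 + (20 + 36)*(-43)) = 1/(-95738 + 56*(-43)) = 1/(-95738 - 2408) = 1/(-98146) = -1/98146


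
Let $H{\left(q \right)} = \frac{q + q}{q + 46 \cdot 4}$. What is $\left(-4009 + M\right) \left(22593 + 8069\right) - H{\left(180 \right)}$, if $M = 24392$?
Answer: $\frac{56873502596}{91} \approx 6.2498 \cdot 10^{8}$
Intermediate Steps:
$H{\left(q \right)} = \frac{2 q}{184 + q}$ ($H{\left(q \right)} = \frac{2 q}{q + 184} = \frac{2 q}{184 + q}$)
$\left(-4009 + M\right) \left(22593 + 8069\right) - H{\left(180 \right)} = \left(-4009 + 24392\right) \left(22593 + 8069\right) - 2 \cdot 180 \frac{1}{184 + 180} = 20383 \cdot 30662 - 2 \cdot 180 \cdot \frac{1}{364} = 624983546 - 2 \cdot 180 \cdot \frac{1}{364} = 624983546 - \frac{90}{91} = \frac{56873502596}{91}$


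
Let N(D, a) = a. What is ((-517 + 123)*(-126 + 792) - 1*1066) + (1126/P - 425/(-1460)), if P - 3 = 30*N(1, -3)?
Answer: -6693513277/25404 ≈ -2.6348e+5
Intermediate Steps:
P = -87 (P = 3 + 30*(-3) = 3 - 90 = -87)
((-517 + 123)*(-126 + 792) - 1*1066) + (1126/P - 425/(-1460)) = ((-517 + 123)*(-126 + 792) - 1*1066) + (1126/(-87) - 425/(-1460)) = (-394*666 - 1066) + (1126*(-1/87) - 425*(-1/1460)) = (-262404 - 1066) + (-1126/87 + 85/292) = -263470 - 321397/25404 = -6693513277/25404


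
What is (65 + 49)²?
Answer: 12996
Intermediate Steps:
(65 + 49)² = 114² = 12996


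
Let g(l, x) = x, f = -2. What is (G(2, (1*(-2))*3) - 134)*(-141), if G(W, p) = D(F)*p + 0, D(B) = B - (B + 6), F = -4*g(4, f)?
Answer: 13818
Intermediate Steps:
F = 8 (F = -4*(-2) = 8)
D(B) = -6 (D(B) = B - (6 + B) = B + (-6 - B) = -6)
G(W, p) = -6*p (G(W, p) = -6*p + 0 = -6*p)
(G(2, (1*(-2))*3) - 134)*(-141) = (-6*1*(-2)*3 - 134)*(-141) = (-(-12)*3 - 134)*(-141) = (-6*(-6) - 134)*(-141) = (36 - 134)*(-141) = -98*(-141) = 13818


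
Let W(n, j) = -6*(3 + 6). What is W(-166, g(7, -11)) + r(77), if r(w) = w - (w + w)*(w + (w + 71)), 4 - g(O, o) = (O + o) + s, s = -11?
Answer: -34627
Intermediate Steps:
g(O, o) = 15 - O - o (g(O, o) = 4 - ((O + o) - 11) = 4 - (-11 + O + o) = 4 + (11 - O - o) = 15 - O - o)
W(n, j) = -54 (W(n, j) = -6*9 = -54)
r(w) = w - 2*w*(71 + 2*w) (r(w) = w - 2*w*(w + (71 + w)) = w - 2*w*(71 + 2*w))
W(-166, g(7, -11)) + r(77) = -54 - 1*77*(141 + 4*77) = -54 - 1*77*(141 + 308) = -54 - 1*77*449 = -54 - 34573 = -34627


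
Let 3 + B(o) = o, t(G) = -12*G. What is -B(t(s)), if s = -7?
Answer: -81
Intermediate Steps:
B(o) = -3 + o
-B(t(s)) = -(-3 - 12*(-7)) = -(-3 + 84) = -1*81 = -81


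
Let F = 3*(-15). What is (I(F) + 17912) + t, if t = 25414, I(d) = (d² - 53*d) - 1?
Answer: 47735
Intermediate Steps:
F = -45
I(d) = -1 + d² - 53*d
(I(F) + 17912) + t = ((-1 + (-45)² - 53*(-45)) + 17912) + 25414 = ((-1 + 2025 + 2385) + 17912) + 25414 = (4409 + 17912) + 25414 = 22321 + 25414 = 47735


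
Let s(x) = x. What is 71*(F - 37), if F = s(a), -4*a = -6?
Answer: -5041/2 ≈ -2520.5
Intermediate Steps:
a = 3/2 (a = -¼*(-6) = 3/2 ≈ 1.5000)
F = 3/2 ≈ 1.5000
71*(F - 37) = 71*(3/2 - 37) = 71*(-71/2) = -5041/2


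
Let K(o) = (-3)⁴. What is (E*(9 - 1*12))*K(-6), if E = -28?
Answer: 6804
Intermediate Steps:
K(o) = 81
(E*(9 - 1*12))*K(-6) = -28*(9 - 1*12)*81 = -28*(9 - 12)*81 = -28*(-3)*81 = 84*81 = 6804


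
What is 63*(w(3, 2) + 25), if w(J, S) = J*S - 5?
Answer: 1638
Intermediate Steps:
w(J, S) = -5 + J*S
63*(w(3, 2) + 25) = 63*((-5 + 3*2) + 25) = 63*((-5 + 6) + 25) = 63*(1 + 25) = 63*26 = 1638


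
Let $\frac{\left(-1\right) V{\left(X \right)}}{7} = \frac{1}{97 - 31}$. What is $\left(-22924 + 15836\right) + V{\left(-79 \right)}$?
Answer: $- \frac{467815}{66} \approx -7088.1$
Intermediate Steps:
$V{\left(X \right)} = - \frac{7}{66}$ ($V{\left(X \right)} = - \frac{7}{97 - 31} = - \frac{7}{66}$)
$\left(-22924 + 15836\right) + V{\left(-79 \right)} = \left(-22924 + 15836\right) - \frac{7}{66} = -7088 - \frac{7}{66} = - \frac{467815}{66}$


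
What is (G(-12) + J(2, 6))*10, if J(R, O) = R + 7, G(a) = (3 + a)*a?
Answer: 1170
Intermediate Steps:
G(a) = a*(3 + a)
J(R, O) = 7 + R
(G(-12) + J(2, 6))*10 = (-12*(3 - 12) + (7 + 2))*10 = (-12*(-9) + 9)*10 = (108 + 9)*10 = 117*10 = 1170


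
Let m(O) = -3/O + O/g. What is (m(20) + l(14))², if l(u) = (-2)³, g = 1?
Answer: 56169/400 ≈ 140.42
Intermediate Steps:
l(u) = -8
m(O) = O - 3/O (m(O) = -3/O + O/1 = -3/O + O*1 = -3/O + O = O - 3/O)
(m(20) + l(14))² = ((20 - 3/20) - 8)² = (397/20 - 8)² = (237/20)² = 56169/400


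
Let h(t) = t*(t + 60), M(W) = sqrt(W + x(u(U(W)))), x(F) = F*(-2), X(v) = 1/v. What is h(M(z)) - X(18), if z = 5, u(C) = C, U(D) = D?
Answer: -91/18 + 60*I*sqrt(5) ≈ -5.0556 + 134.16*I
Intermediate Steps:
x(F) = -2*F
M(W) = sqrt(-W) (M(W) = sqrt(W - 2*W) = sqrt(-W))
h(t) = t*(60 + t)
h(M(z)) - X(18) = sqrt(-1*5)*(60 + sqrt(-1*5)) - 1/18 = sqrt(-5)*(60 + sqrt(-5)) - 1*1/18 = (I*sqrt(5))*(60 + I*sqrt(5)) - 1/18 = I*sqrt(5)*(60 + I*sqrt(5)) - 1/18 = -1/18 + I*sqrt(5)*(60 + I*sqrt(5))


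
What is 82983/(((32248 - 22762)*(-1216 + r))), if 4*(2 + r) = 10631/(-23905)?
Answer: -1322472410/184148225571 ≈ -0.0071816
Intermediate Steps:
r = -201871/95620 (r = -2 + (10631/(-23905))/4 = -2 + (10631*(-1/23905))/4 = -2 + (¼)*(-10631/23905) = -2 - 10631/95620 = -201871/95620 ≈ -2.1112)
82983/(((32248 - 22762)*(-1216 + r))) = 82983/(((32248 - 22762)*(-1216 - 201871/95620))) = 82983/((9486*(-116475791/95620))) = 82983/(-552444676713/47810) = 82983*(-47810/552444676713) = -1322472410/184148225571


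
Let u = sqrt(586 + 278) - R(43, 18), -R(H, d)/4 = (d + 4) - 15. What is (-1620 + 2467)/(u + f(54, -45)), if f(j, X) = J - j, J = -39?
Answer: -55055/3361 - 10164*sqrt(6)/3361 ≈ -23.788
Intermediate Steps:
R(H, d) = 44 - 4*d (R(H, d) = -4*((d + 4) - 15) = -4*((4 + d) - 15) = -4*(-11 + d) = 44 - 4*d)
f(j, X) = -39 - j
u = 28 + 12*sqrt(6) (u = sqrt(586 + 278) - (44 - 4*18) = sqrt(864) - (44 - 72) = 12*sqrt(6) - 1*(-28) = 12*sqrt(6) + 28 = 28 + 12*sqrt(6) ≈ 57.394)
(-1620 + 2467)/(u + f(54, -45)) = (-1620 + 2467)/((28 + 12*sqrt(6)) + (-39 - 1*54)) = 847/((28 + 12*sqrt(6)) + (-39 - 54)) = 847/((28 + 12*sqrt(6)) - 93) = 847/(-65 + 12*sqrt(6))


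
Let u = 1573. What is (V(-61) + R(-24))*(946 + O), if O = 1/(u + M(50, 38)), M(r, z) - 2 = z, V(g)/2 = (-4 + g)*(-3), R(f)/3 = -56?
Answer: 338749578/1613 ≈ 2.1001e+5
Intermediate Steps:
R(f) = -168 (R(f) = 3*(-56) = -168)
V(g) = 24 - 6*g (V(g) = 2*((-4 + g)*(-3)) = 2*(12 - 3*g) = 24 - 6*g)
M(r, z) = 2 + z
O = 1/1613 (O = 1/(1573 + (2 + 38)) = 1/(1573 + 40) = 1/1613 ≈ 0.00061996)
(V(-61) + R(-24))*(946 + O) = ((24 - 6*(-61)) - 168)*(946 + 1/1613) = ((24 + 366) - 168)*(1525899/1613) = (390 - 168)*(1525899/1613) = 222*(1525899/1613) = 338749578/1613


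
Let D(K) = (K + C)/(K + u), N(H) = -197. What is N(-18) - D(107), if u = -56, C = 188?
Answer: -10342/51 ≈ -202.78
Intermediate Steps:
D(K) = (188 + K)/(-56 + K) (D(K) = (K + 188)/(K - 56) = (188 + K)/(-56 + K))
N(-18) - D(107) = -197 - (188 + 107)/(-56 + 107) = -197 - 295/51 = -10342/51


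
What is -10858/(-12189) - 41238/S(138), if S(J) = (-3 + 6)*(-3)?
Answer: 55860856/12189 ≈ 4582.9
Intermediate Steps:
S(J) = -9 (S(J) = 3*(-3) = -9)
-10858/(-12189) - 41238/S(138) = -10858/(-12189) - 41238/(-9) = -10858*(-1/12189) - 41238*(-⅑) = 10858/12189 + 4582 = 55860856/12189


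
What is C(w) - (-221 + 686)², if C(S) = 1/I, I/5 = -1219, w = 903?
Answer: -1317891376/6095 ≈ -2.1623e+5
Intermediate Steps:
I = -6095 (I = 5*(-1219) = -6095)
C(S) = -1/6095 (C(S) = 1/(-6095) = -1/6095)
C(w) - (-221 + 686)² = -1/6095 - (-221 + 686)² = -1/6095 - 1*465² = -1/6095 - 1*216225 = -1/6095 - 216225 = -1317891376/6095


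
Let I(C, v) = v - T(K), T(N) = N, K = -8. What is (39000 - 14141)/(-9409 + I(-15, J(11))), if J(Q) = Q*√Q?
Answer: -233699459/88377470 - 273449*√11/88377470 ≈ -2.6546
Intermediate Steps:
J(Q) = Q^(3/2)
I(C, v) = 8 + v (I(C, v) = v - 1*(-8) = v + 8 = 8 + v)
(39000 - 14141)/(-9409 + I(-15, J(11))) = (39000 - 14141)/(-9409 + (8 + 11^(3/2))) = 24859/(-9409 + (8 + 11*√11)) = 24859/(-9401 + 11*√11)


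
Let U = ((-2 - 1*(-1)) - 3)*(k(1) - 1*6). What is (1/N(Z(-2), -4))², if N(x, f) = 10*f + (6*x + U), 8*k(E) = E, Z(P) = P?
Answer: 4/3249 ≈ 0.0012311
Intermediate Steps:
k(E) = E/8
U = 47/2 (U = ((-2 - 1*(-1)) - 3)*((⅛)*1 - 1*6) = ((-2 + 1) - 3)*(⅛ - 6) = (-1 - 3)*(-47/8) = -4*(-47/8) = 47/2 ≈ 23.500)
N(x, f) = 47/2 + 6*x + 10*f (N(x, f) = 10*f + (6*x + 47/2) = 10*f + (47/2 + 6*x) = 47/2 + 6*x + 10*f)
(1/N(Z(-2), -4))² = (1/(47/2 + 6*(-2) + 10*(-4)))² = (1/(47/2 - 12 - 40))² = (1/(-57/2))² = (-2/57)² = 4/3249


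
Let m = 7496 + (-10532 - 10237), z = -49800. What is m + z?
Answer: -63073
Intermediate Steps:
m = -13273 (m = 7496 - 20769 = -13273)
m + z = -13273 - 49800 = -63073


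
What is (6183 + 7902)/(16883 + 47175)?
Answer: 14085/64058 ≈ 0.21988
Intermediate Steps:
(6183 + 7902)/(16883 + 47175) = 14085/64058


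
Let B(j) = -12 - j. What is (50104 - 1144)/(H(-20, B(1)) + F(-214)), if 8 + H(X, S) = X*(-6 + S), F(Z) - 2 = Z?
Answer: 306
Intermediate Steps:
F(Z) = 2 + Z
H(X, S) = -8 + X*(-6 + S)
(50104 - 1144)/(H(-20, B(1)) + F(-214)) = (50104 - 1144)/((-8 - 6*(-20) + (-12 - 1*1)*(-20)) + (2 - 214)) = 48960/((-8 + 120 + (-12 - 1)*(-20)) - 212) = 48960/((-8 + 120 - 13*(-20)) - 212) = 48960/((-8 + 120 + 260) - 212) = 48960/(372 - 212) = 48960/160 = 48960*(1/160) = 306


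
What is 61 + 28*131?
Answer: 3729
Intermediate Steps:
61 + 28*131 = 61 + 3668 = 3729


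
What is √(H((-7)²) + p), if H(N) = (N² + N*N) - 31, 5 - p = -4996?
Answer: 2*√2443 ≈ 98.853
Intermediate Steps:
p = 5001 (p = 5 - 1*(-4996) = 5 + 4996 = 5001)
H(N) = -31 + 2*N² (H(N) = (N² + N²) - 31 = 2*N² - 31 = -31 + 2*N²)
√(H((-7)²) + p) = √((-31 + 2*((-7)²)²) + 5001) = √((-31 + 2*49²) + 5001) = √((-31 + 2*2401) + 5001) = √((-31 + 4802) + 5001) = √(4771 + 5001) = √9772 = 2*√2443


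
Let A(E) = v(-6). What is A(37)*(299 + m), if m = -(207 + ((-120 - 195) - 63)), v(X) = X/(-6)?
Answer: 470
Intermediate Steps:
v(X) = -X/6 (v(X) = X*(-⅙) = -X/6)
A(E) = 1 (A(E) = -⅙*(-6) = 1)
m = 171 (m = -(207 + (-315 - 63)) = -(207 - 378) = -1*(-171) = 171)
A(37)*(299 + m) = 1*(299 + 171) = 1*470 = 470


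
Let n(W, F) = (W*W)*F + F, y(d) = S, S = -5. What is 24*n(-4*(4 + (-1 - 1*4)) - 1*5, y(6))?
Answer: -240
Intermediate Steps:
y(d) = -5
n(W, F) = F + F*W**2 (n(W, F) = W**2*F + F = F*W**2 + F = F + F*W**2)
24*n(-4*(4 + (-1 - 1*4)) - 1*5, y(6)) = 24*(-5*(1 + (-4*(4 + (-1 - 1*4)) - 1*5)**2)) = 24*(-5*(1 + (-4*(4 + (-1 - 4)) - 5)**2)) = 24*(-5*(1 + (-4*(4 - 5) - 5)**2)) = 24*(-5*(1 + (-4*(-1) - 5)**2)) = 24*(-5*(1 + (4 - 5)**2)) = 24*(-5*(1 + (-1)**2)) = 24*(-5*(1 + 1)) = 24*(-5*2) = 24*(-10) = -240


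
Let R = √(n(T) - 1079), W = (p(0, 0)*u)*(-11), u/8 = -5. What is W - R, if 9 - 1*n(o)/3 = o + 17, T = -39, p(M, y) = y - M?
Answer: -I*√986 ≈ -31.401*I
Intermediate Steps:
u = -40 (u = 8*(-5) = -40)
n(o) = -24 - 3*o (n(o) = 27 - 3*(o + 17) = 27 - 3*(17 + o) = 27 + (-51 - 3*o) = -24 - 3*o)
W = 0 (W = ((0 - 1*0)*(-40))*(-11) = ((0 + 0)*(-40))*(-11) = (0*(-40))*(-11) = 0*(-11) = 0)
R = I*√986 (R = √((-24 - 3*(-39)) - 1079) = √((-24 + 117) - 1079) = √(93 - 1079) = √(-986) = I*√986 ≈ 31.401*I)
W - R = 0 - I*√986 = -I*√986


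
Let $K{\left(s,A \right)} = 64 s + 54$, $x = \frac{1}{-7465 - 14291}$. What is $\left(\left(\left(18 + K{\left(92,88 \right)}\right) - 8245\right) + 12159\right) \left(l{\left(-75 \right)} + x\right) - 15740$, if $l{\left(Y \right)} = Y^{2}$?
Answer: $\frac{604006492843}{10878} \approx 5.5526 \cdot 10^{7}$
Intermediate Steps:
$x = - \frac{1}{21756}$ ($x = \frac{1}{-21756} = - \frac{1}{21756} \approx -4.5964 \cdot 10^{-5}$)
$K{\left(s,A \right)} = 54 + 64 s$
$\left(\left(\left(18 + K{\left(92,88 \right)}\right) - 8245\right) + 12159\right) \left(l{\left(-75 \right)} + x\right) - 15740 = \left(\left(\left(18 + \left(54 + 64 \cdot 92\right)\right) - 8245\right) + 12159\right) \left(\left(-75\right)^{2} - \frac{1}{21756}\right) - 15740 = \left(\left(\left(18 + \left(54 + 5888\right)\right) - 8245\right) + 12159\right) \left(5625 - \frac{1}{21756}\right) - 15740 = \left(\left(\left(18 + 5942\right) - 8245\right) + 12159\right) \frac{122377499}{21756} - 15740 = \left(\left(5960 - 8245\right) + 12159\right) \frac{122377499}{21756} - 15740 = \left(-2285 + 12159\right) \frac{122377499}{21756} - 15740 = 9874 \cdot \frac{122377499}{21756} - 15740 = \frac{604177712563}{10878} - 15740 = \frac{604006492843}{10878}$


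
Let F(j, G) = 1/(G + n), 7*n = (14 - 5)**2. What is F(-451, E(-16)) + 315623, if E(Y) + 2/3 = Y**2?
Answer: 1769066936/5605 ≈ 3.1562e+5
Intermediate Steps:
n = 81/7 (n = (14 - 5)**2/7 = (1/7)*9**2 = (1/7)*81 = 81/7 ≈ 11.571)
E(Y) = -2/3 + Y**2
F(j, G) = 1/(81/7 + G) (F(j, G) = 1/(G + 81/7) = 1/(81/7 + G))
F(-451, E(-16)) + 315623 = 7/(81 + 7*(-2/3 + (-16)**2)) + 315623 = 7/(81 + 7*(-2/3 + 256)) + 315623 = 7/(81 + 7*(766/3)) + 315623 = 7/(81 + 5362/3) + 315623 = 7/(5605/3) + 315623 = 7*(3/5605) + 315623 = 21/5605 + 315623 = 1769066936/5605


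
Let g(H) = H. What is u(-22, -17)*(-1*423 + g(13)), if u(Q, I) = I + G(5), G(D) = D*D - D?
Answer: -1230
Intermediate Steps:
G(D) = D**2 - D
u(Q, I) = 20 + I (u(Q, I) = I + 5*(-1 + 5) = I + 5*4 = I + 20 = 20 + I)
u(-22, -17)*(-1*423 + g(13)) = (20 - 17)*(-1*423 + 13) = 3*(-423 + 13) = 3*(-410) = -1230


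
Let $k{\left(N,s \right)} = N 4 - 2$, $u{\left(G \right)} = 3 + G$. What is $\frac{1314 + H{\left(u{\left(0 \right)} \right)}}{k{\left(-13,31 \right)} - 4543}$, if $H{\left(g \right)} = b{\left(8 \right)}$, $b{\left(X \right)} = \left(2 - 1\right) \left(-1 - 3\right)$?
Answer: $- \frac{1310}{4597} \approx -0.28497$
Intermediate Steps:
$b{\left(X \right)} = -4$ ($b{\left(X \right)} = 1 \left(-4\right) = -4$)
$k{\left(N,s \right)} = -2 + 4 N$ ($k{\left(N,s \right)} = 4 N - 2 = -2 + 4 N$)
$H{\left(g \right)} = -4$
$\frac{1314 + H{\left(u{\left(0 \right)} \right)}}{k{\left(-13,31 \right)} - 4543} = \frac{1314 - 4}{\left(-2 + 4 \left(-13\right)\right) - 4543} = \frac{1310}{\left(-2 - 52\right) - 4543} = \frac{1310}{-54 - 4543} = \frac{1310}{-4597} = 1310 \left(- \frac{1}{4597}\right) = - \frac{1310}{4597}$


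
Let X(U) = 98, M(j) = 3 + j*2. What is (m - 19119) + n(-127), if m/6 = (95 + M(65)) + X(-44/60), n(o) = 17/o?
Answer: -2179718/127 ≈ -17163.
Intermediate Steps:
M(j) = 3 + 2*j
m = 1956 (m = 6*((95 + (3 + 2*65)) + 98) = 6*((95 + (3 + 130)) + 98) = 6*((95 + 133) + 98) = 6*(228 + 98) = 6*326 = 1956)
(m - 19119) + n(-127) = (1956 - 19119) + 17/(-127) = -17163 + 17*(-1/127) = -17163 - 17/127 = -2179718/127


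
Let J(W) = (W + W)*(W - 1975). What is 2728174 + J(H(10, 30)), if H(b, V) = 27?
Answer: 2622982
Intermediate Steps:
J(W) = 2*W*(-1975 + W) (J(W) = (2*W)*(-1975 + W) = 2*W*(-1975 + W))
2728174 + J(H(10, 30)) = 2728174 + 2*27*(-1975 + 27) = 2728174 + 2*27*(-1948) = 2728174 - 105192 = 2622982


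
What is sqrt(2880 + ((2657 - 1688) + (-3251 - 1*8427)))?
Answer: I*sqrt(7829) ≈ 88.482*I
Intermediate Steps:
sqrt(2880 + ((2657 - 1688) + (-3251 - 1*8427))) = sqrt(2880 + (969 + (-3251 - 8427))) = sqrt(2880 + (969 - 11678)) = sqrt(2880 - 10709) = sqrt(-7829) = I*sqrt(7829)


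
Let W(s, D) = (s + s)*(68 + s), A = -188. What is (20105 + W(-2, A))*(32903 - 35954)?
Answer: -60534891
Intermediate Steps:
W(s, D) = 2*s*(68 + s) (W(s, D) = (2*s)*(68 + s) = 2*s*(68 + s))
(20105 + W(-2, A))*(32903 - 35954) = (20105 + 2*(-2)*(68 - 2))*(32903 - 35954) = (20105 + 2*(-2)*66)*(-3051) = (20105 - 264)*(-3051) = 19841*(-3051) = -60534891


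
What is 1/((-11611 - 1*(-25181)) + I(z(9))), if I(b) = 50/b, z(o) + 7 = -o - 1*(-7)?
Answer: 9/122080 ≈ 7.3722e-5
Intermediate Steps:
z(o) = -o (z(o) = -7 + (-o - 1*(-7)) = -7 + (-o + 7) = -7 + (7 - o) = -o)
1/((-11611 - 1*(-25181)) + I(z(9))) = 1/((-11611 - 1*(-25181)) + 50/((-1*9))) = 1/((-11611 + 25181) + 50/(-9)) = 1/(13570 + 50*(-1/9)) = 1/(13570 - 50/9) = 1/(122080/9) = 9/122080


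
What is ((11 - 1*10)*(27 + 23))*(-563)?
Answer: -28150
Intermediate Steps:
((11 - 1*10)*(27 + 23))*(-563) = ((11 - 10)*50)*(-563) = (1*50)*(-563) = 50*(-563) = -28150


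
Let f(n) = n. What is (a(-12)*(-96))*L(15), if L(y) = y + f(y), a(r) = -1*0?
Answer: 0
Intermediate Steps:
a(r) = 0
L(y) = 2*y (L(y) = y + y = 2*y)
(a(-12)*(-96))*L(15) = (0*(-96))*(2*15) = 0*30 = 0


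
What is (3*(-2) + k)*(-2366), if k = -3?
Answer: 21294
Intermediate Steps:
(3*(-2) + k)*(-2366) = (3*(-2) - 3)*(-2366) = (-6 - 3)*(-2366) = -9*(-2366) = 21294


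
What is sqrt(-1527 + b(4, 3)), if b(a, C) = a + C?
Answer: 4*I*sqrt(95) ≈ 38.987*I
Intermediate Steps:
b(a, C) = C + a
sqrt(-1527 + b(4, 3)) = sqrt(-1527 + (3 + 4)) = sqrt(-1527 + 7) = sqrt(-1520) = 4*I*sqrt(95)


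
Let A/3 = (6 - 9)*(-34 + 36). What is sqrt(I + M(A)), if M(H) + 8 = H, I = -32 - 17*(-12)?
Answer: sqrt(146) ≈ 12.083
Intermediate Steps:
I = 172 (I = -32 + 204 = 172)
A = -18 (A = 3*((6 - 9)*(-34 + 36)) = 3*(-3*2) = 3*(-6) = -18)
M(H) = -8 + H
sqrt(I + M(A)) = sqrt(172 + (-8 - 18)) = sqrt(172 - 26) = sqrt(146)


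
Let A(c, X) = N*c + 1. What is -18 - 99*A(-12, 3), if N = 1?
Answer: 1071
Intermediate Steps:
A(c, X) = 1 + c (A(c, X) = 1*c + 1 = c + 1 = 1 + c)
-18 - 99*A(-12, 3) = -18 - 99*(1 - 12) = -18 - 99*(-11) = -18 + 1089 = 1071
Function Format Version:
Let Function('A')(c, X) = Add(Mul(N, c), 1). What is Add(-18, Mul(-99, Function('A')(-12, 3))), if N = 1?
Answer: 1071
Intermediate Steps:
Function('A')(c, X) = Add(1, c) (Function('A')(c, X) = Add(Mul(1, c), 1) = Add(c, 1) = Add(1, c))
Add(-18, Mul(-99, Function('A')(-12, 3))) = Add(-18, Mul(-99, Add(1, -12))) = Add(-18, Mul(-99, -11)) = Add(-18, 1089) = 1071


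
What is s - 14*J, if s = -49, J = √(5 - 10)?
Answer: -49 - 14*I*√5 ≈ -49.0 - 31.305*I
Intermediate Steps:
J = I*√5 (J = √(-5) = I*√5 ≈ 2.2361*I)
s - 14*J = -49 - 14*I*√5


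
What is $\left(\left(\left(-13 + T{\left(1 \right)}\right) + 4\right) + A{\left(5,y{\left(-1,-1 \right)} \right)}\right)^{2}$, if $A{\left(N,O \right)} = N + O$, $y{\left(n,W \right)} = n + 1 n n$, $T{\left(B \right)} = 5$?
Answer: $1$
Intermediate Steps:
$y{\left(n,W \right)} = n + n^{2}$ ($y{\left(n,W \right)} = n + n n = n + n^{2}$)
$\left(\left(\left(-13 + T{\left(1 \right)}\right) + 4\right) + A{\left(5,y{\left(-1,-1 \right)} \right)}\right)^{2} = \left(\left(\left(-13 + 5\right) + 4\right) + \left(5 - \left(1 - 1\right)\right)\right)^{2} = \left(\left(-8 + 4\right) + \left(5 - 0\right)\right)^{2} = \left(-4 + \left(5 + 0\right)\right)^{2} = \left(-4 + 5\right)^{2} = 1^{2} = 1$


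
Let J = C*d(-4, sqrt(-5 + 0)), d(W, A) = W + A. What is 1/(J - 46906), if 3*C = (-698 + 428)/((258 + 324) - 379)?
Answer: -138062591/6475719056276 + 1305*I*sqrt(5)/6475719056276 ≈ -2.132e-5 + 4.5062e-10*I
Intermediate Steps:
d(W, A) = A + W
C = -90/203 (C = ((-698 + 428)/((258 + 324) - 379))/3 = (-270/(582 - 379))/3 = (-270/203)/3 = (-270*1/203)/3 = (1/3)*(-270/203) = -90/203 ≈ -0.44335)
J = 360/203 - 90*I*sqrt(5)/203 (J = -90*(sqrt(-5 + 0) - 4)/203 = -90*(sqrt(-5) - 4)/203 = -90*(I*sqrt(5) - 4)/203 = -90*(-4 + I*sqrt(5))/203 = 360/203 - 90*I*sqrt(5)/203 ≈ 1.7734 - 0.99136*I)
1/(J - 46906) = 1/((360/203 - 90*I*sqrt(5)/203) - 46906) = 1/(-9521558/203 - 90*I*sqrt(5)/203)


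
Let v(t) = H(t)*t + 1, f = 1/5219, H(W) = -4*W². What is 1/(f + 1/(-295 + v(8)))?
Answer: -12222898/2877 ≈ -4248.5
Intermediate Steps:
f = 1/5219 ≈ 0.00019161
v(t) = 1 - 4*t³ (v(t) = (-4*t²)*t + 1 = -4*t³ + 1 = 1 - 4*t³)
1/(f + 1/(-295 + v(8))) = 1/(1/5219 + 1/(-295 + (1 - 4*8³))) = 1/(1/5219 + 1/(-295 + (1 - 4*512))) = 1/(1/5219 + 1/(-295 + (1 - 2048))) = 1/(1/5219 + 1/(-295 - 2047)) = 1/(1/5219 + 1/(-2342)) = 1/(1/5219 - 1/2342) = 1/(-2877/12222898) = -12222898/2877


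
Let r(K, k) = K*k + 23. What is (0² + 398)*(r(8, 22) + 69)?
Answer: 106664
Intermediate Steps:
r(K, k) = 23 + K*k
(0² + 398)*(r(8, 22) + 69) = (0² + 398)*((23 + 8*22) + 69) = (0 + 398)*((23 + 176) + 69) = 398*(199 + 69) = 398*268 = 106664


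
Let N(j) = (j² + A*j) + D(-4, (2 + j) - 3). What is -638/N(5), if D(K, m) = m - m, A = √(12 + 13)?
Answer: -319/25 ≈ -12.760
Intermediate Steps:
A = 5 (A = √25 = 5)
D(K, m) = 0
N(j) = j² + 5*j (N(j) = (j² + 5*j) + 0 = j² + 5*j)
-638/N(5) = -638*1/(5*(5 + 5)) = -638/(5*10) = -638/50 = -638*1/50 = -319/25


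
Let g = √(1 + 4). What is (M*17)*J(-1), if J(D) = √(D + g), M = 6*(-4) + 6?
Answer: -306*√(-1 + √5) ≈ -340.21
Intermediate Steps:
M = -18 (M = -24 + 6 = -18)
g = √5 ≈ 2.2361
J(D) = √(D + √5)
(M*17)*J(-1) = (-18*17)*√(-1 + √5) = -306*√(-1 + √5)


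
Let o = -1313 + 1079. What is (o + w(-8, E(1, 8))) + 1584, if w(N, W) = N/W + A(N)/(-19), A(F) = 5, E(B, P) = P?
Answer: 25626/19 ≈ 1348.7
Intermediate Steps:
w(N, W) = -5/19 + N/W (w(N, W) = N/W + 5/(-19) = N/W + 5*(-1/19) = N/W - 5/19 = -5/19 + N/W)
o = -234
(o + w(-8, E(1, 8))) + 1584 = (-234 + (-5/19 - 8/8)) + 1584 = (-234 + (-5/19 - 8*⅛)) + 1584 = (-234 + (-5/19 - 1)) + 1584 = (-234 - 24/19) + 1584 = -4470/19 + 1584 = 25626/19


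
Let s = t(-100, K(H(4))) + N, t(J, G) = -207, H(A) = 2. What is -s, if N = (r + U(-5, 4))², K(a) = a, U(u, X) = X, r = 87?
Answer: -8074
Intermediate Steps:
N = 8281 (N = (87 + 4)² = 91² = 8281)
s = 8074 (s = -207 + 8281 = 8074)
-s = -1*8074 = -8074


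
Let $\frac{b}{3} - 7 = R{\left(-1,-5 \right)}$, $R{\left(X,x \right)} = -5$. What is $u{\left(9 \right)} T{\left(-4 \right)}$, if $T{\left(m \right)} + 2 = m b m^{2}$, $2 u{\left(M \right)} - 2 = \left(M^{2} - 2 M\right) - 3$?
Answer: $-11966$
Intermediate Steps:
$b = 6$ ($b = 21 + 3 \left(-5\right) = 21 - 15 = 6$)
$u{\left(M \right)} = - \frac{1}{2} + \frac{M^{2}}{2} - M$ ($u{\left(M \right)} = 1 + \frac{\left(M^{2} - 2 M\right) - 3}{2} = 1 + \frac{-3 + M^{2} - 2 M}{2} = 1 - \left(\frac{3}{2} + M - \frac{M^{2}}{2}\right) = - \frac{1}{2} + \frac{M^{2}}{2} - M$)
$T{\left(m \right)} = -2 + 6 m^{3}$ ($T{\left(m \right)} = -2 + m 6 m^{2} = -2 + 6 m m^{2} = -2 + 6 m^{3}$)
$u{\left(9 \right)} T{\left(-4 \right)} = \left(- \frac{1}{2} + \frac{9^{2}}{2} - 9\right) \left(-2 + 6 \left(-4\right)^{3}\right) = \left(- \frac{1}{2} + \frac{1}{2} \cdot 81 - 9\right) \left(-2 + 6 \left(-64\right)\right) = \left(- \frac{1}{2} + \frac{81}{2} - 9\right) \left(-2 - 384\right) = 31 \left(-386\right) = -11966$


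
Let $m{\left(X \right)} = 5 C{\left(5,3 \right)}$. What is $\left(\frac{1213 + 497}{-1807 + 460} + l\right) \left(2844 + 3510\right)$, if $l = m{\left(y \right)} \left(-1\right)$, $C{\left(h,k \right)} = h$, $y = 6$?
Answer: $- \frac{74945430}{449} \approx -1.6692 \cdot 10^{5}$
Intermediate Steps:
$m{\left(X \right)} = 25$ ($m{\left(X \right)} = 5 \cdot 5 = 25$)
$l = -25$ ($l = 25 \left(-1\right) = -25$)
$\left(\frac{1213 + 497}{-1807 + 460} + l\right) \left(2844 + 3510\right) = \left(\frac{1213 + 497}{-1807 + 460} - 25\right) \left(2844 + 3510\right) = \left(\frac{1710}{-1347} - 25\right) 6354 = \left(1710 \left(- \frac{1}{1347}\right) - 25\right) 6354 = \left(- \frac{570}{449} - 25\right) 6354 = \left(- \frac{11795}{449}\right) 6354 = - \frac{74945430}{449}$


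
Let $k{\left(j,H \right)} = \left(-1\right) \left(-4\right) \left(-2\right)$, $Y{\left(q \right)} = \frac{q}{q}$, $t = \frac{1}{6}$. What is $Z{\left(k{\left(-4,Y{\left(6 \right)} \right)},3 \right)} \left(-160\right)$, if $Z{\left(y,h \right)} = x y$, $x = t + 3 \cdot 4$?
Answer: $\frac{46720}{3} \approx 15573.0$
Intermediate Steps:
$t = \frac{1}{6} \approx 0.16667$
$Y{\left(q \right)} = 1$
$x = \frac{73}{6}$ ($x = \frac{1}{6} + 3 \cdot 4 = \frac{1}{6} + 12 = \frac{73}{6} \approx 12.167$)
$k{\left(j,H \right)} = -8$ ($k{\left(j,H \right)} = 4 \left(-2\right) = -8$)
$Z{\left(y,h \right)} = \frac{73 y}{6}$
$Z{\left(k{\left(-4,Y{\left(6 \right)} \right)},3 \right)} \left(-160\right) = \frac{73}{6} \left(-8\right) \left(-160\right) = \left(- \frac{292}{3}\right) \left(-160\right) = \frac{46720}{3}$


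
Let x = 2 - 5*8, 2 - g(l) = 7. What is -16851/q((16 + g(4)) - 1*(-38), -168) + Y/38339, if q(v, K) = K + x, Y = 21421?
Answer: 650463215/7897834 ≈ 82.360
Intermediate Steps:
g(l) = -5 (g(l) = 2 - 1*7 = 2 - 7 = -5)
x = -38 (x = 2 - 40 = -38)
q(v, K) = -38 + K (q(v, K) = K - 38 = -38 + K)
-16851/q((16 + g(4)) - 1*(-38), -168) + Y/38339 = -16851/(-38 - 168) + 21421/38339 = -16851/(-206) + 21421*(1/38339) = -16851*(-1/206) + 21421/38339 = 16851/206 + 21421/38339 = 650463215/7897834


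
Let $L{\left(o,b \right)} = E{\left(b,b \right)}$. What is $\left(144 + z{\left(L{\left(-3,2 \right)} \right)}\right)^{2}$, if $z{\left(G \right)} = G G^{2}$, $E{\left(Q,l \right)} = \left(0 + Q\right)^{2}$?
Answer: $43264$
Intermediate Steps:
$E{\left(Q,l \right)} = Q^{2}$
$L{\left(o,b \right)} = b^{2}$
$z{\left(G \right)} = G^{3}$
$\left(144 + z{\left(L{\left(-3,2 \right)} \right)}\right)^{2} = \left(144 + \left(2^{2}\right)^{3}\right)^{2} = \left(144 + 4^{3}\right)^{2} = \left(144 + 64\right)^{2} = 208^{2} = 43264$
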